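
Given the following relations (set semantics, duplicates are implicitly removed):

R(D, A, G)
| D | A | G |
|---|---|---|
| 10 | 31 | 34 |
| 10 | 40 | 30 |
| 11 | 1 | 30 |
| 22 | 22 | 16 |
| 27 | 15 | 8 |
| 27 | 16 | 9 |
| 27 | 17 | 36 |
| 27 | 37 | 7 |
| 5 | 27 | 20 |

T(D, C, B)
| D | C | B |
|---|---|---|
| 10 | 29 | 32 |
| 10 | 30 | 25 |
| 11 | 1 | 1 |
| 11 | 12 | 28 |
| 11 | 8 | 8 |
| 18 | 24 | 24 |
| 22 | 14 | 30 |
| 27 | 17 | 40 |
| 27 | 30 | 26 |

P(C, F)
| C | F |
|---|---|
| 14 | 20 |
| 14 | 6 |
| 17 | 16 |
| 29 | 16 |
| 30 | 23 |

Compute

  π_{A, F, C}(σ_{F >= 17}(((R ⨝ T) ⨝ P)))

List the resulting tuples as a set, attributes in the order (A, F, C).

Joining R and T on D yields {(10, 31, 34, 29, 32), (10, 31, 34, 30, 25), (10, 40, 30, 29, 32), (10, 40, 30, 30, 25), (11, 1, 30, 1, 1), (11, 1, 30, 12, 28), (11, 1, 30, 8, 8), (22, 22, 16, 14, 30), (27, 15, 8, 17, 40), (27, 15, 8, 30, 26), (27, 16, 9, 17, 40), (27, 16, 9, 30, 26), (27, 17, 36, 17, 40), (27, 17, 36, 30, 26), (27, 37, 7, 17, 40), (27, 37, 7, 30, 26)}.
Joining (R ⨝ T) and P on C yields {(10, 31, 34, 29, 32, 16), (10, 31, 34, 30, 25, 23), (10, 40, 30, 29, 32, 16), (10, 40, 30, 30, 25, 23), (22, 22, 16, 14, 30, 20), (22, 22, 16, 14, 30, 6), (27, 15, 8, 17, 40, 16), (27, 15, 8, 30, 26, 23), (27, 16, 9, 17, 40, 16), (27, 16, 9, 30, 26, 23), (27, 17, 36, 17, 40, 16), (27, 17, 36, 30, 26, 23), (27, 37, 7, 17, 40, 16), (27, 37, 7, 30, 26, 23)}.
Apply σ_{F >= 17}; surviving tuples: {(10, 31, 34, 30, 25, 23), (10, 40, 30, 30, 25, 23), (22, 22, 16, 14, 30, 20), (27, 15, 8, 30, 26, 23), (27, 16, 9, 30, 26, 23), (27, 17, 36, 30, 26, 23), (27, 37, 7, 30, 26, 23)}
Keep only column(s) A, F, C: {(15, 23, 30), (16, 23, 30), (17, 23, 30), (22, 20, 14), (31, 23, 30), (37, 23, 30), (40, 23, 30)}

{(15, 23, 30), (16, 23, 30), (17, 23, 30), (22, 20, 14), (31, 23, 30), (37, 23, 30), (40, 23, 30)}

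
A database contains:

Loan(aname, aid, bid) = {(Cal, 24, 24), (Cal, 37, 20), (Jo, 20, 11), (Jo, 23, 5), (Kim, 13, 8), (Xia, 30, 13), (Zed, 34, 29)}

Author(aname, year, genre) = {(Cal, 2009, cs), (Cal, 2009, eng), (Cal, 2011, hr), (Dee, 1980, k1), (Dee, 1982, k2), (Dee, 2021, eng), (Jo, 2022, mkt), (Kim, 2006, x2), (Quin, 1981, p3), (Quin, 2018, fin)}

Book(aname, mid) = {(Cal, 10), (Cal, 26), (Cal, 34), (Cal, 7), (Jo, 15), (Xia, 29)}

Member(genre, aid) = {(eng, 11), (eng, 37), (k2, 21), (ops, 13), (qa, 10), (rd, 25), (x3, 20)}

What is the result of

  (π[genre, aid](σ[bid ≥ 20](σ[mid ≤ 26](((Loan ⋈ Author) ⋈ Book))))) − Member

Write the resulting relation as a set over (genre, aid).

{(cs, 24), (cs, 37), (eng, 24), (hr, 24), (hr, 37)}

Loan ⋈ Author (natural join on aname): {(Cal, 24, 24, 2009, cs), (Cal, 24, 24, 2009, eng), (Cal, 24, 24, 2011, hr), (Cal, 37, 20, 2009, cs), (Cal, 37, 20, 2009, eng), (Cal, 37, 20, 2011, hr), (Jo, 20, 11, 2022, mkt), (Jo, 23, 5, 2022, mkt), (Kim, 13, 8, 2006, x2)}
(Loan ⋈ Author) ⋈ Book (natural join on aname): {(Cal, 24, 24, 2009, cs, 10), (Cal, 24, 24, 2009, cs, 26), (Cal, 24, 24, 2009, cs, 34), (Cal, 24, 24, 2009, cs, 7), (Cal, 24, 24, 2009, eng, 10), (Cal, 24, 24, 2009, eng, 26), (Cal, 24, 24, 2009, eng, 34), (Cal, 24, 24, 2009, eng, 7), (Cal, 24, 24, 2011, hr, 10), (Cal, 24, 24, 2011, hr, 26), (Cal, 24, 24, 2011, hr, 34), (Cal, 24, 24, 2011, hr, 7), (Cal, 37, 20, 2009, cs, 10), (Cal, 37, 20, 2009, cs, 26), (Cal, 37, 20, 2009, cs, 34), (Cal, 37, 20, 2009, cs, 7), (Cal, 37, 20, 2009, eng, 10), (Cal, 37, 20, 2009, eng, 26), (Cal, 37, 20, 2009, eng, 34), (Cal, 37, 20, 2009, eng, 7), (Cal, 37, 20, 2011, hr, 10), (Cal, 37, 20, 2011, hr, 26), (Cal, 37, 20, 2011, hr, 34), (Cal, 37, 20, 2011, hr, 7), (Jo, 20, 11, 2022, mkt, 15), (Jo, 23, 5, 2022, mkt, 15)}
σ[mid ≤ 26]: keep tuples satisfying mid ≤ 26 → {(Cal, 24, 24, 2009, cs, 10), (Cal, 24, 24, 2009, cs, 26), (Cal, 24, 24, 2009, cs, 7), (Cal, 24, 24, 2009, eng, 10), (Cal, 24, 24, 2009, eng, 26), (Cal, 24, 24, 2009, eng, 7), (Cal, 24, 24, 2011, hr, 10), (Cal, 24, 24, 2011, hr, 26), (Cal, 24, 24, 2011, hr, 7), (Cal, 37, 20, 2009, cs, 10), (Cal, 37, 20, 2009, cs, 26), (Cal, 37, 20, 2009, cs, 7), (Cal, 37, 20, 2009, eng, 10), (Cal, 37, 20, 2009, eng, 26), (Cal, 37, 20, 2009, eng, 7), (Cal, 37, 20, 2011, hr, 10), (Cal, 37, 20, 2011, hr, 26), (Cal, 37, 20, 2011, hr, 7), (Jo, 20, 11, 2022, mkt, 15), (Jo, 23, 5, 2022, mkt, 15)}
σ[bid ≥ 20]: keep tuples satisfying bid ≥ 20 → {(Cal, 24, 24, 2009, cs, 10), (Cal, 24, 24, 2009, cs, 26), (Cal, 24, 24, 2009, cs, 7), (Cal, 24, 24, 2009, eng, 10), (Cal, 24, 24, 2009, eng, 26), (Cal, 24, 24, 2009, eng, 7), (Cal, 24, 24, 2011, hr, 10), (Cal, 24, 24, 2011, hr, 26), (Cal, 24, 24, 2011, hr, 7), (Cal, 37, 20, 2009, cs, 10), (Cal, 37, 20, 2009, cs, 26), (Cal, 37, 20, 2009, cs, 7), (Cal, 37, 20, 2009, eng, 10), (Cal, 37, 20, 2009, eng, 26), (Cal, 37, 20, 2009, eng, 7), (Cal, 37, 20, 2011, hr, 10), (Cal, 37, 20, 2011, hr, 26), (Cal, 37, 20, 2011, hr, 7)}
π[genre, aid]: project onto (genre, aid) (12 duplicate(s) eliminated) → {(cs, 24), (cs, 37), (eng, 24), (eng, 37), (hr, 24), (hr, 37)}
Set difference of the two operands is {(cs, 24), (cs, 37), (eng, 24), (hr, 24), (hr, 37)}.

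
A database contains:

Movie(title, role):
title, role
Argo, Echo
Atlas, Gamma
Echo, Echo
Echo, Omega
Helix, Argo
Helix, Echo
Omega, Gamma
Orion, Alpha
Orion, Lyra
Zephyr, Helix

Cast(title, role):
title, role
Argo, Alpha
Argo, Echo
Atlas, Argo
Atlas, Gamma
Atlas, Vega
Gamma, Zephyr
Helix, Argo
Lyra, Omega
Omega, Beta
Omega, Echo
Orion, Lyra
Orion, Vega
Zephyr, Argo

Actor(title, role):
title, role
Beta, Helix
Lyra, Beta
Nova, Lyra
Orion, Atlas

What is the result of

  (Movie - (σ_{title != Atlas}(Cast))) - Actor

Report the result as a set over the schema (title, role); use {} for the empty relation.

{(Atlas, Gamma), (Echo, Echo), (Echo, Omega), (Helix, Echo), (Omega, Gamma), (Orion, Alpha), (Zephyr, Helix)}

Apply σ_{title != Atlas}; surviving tuples: {(Argo, Alpha), (Argo, Echo), (Gamma, Zephyr), (Helix, Argo), (Lyra, Omega), (Omega, Beta), (Omega, Echo), (Orion, Lyra), (Orion, Vega), (Zephyr, Argo)}
Taking the difference: {(Atlas, Gamma), (Echo, Echo), (Echo, Omega), (Helix, Echo), (Omega, Gamma), (Orion, Alpha), (Zephyr, Helix)}
Taking the difference: {(Atlas, Gamma), (Echo, Echo), (Echo, Omega), (Helix, Echo), (Omega, Gamma), (Orion, Alpha), (Zephyr, Helix)}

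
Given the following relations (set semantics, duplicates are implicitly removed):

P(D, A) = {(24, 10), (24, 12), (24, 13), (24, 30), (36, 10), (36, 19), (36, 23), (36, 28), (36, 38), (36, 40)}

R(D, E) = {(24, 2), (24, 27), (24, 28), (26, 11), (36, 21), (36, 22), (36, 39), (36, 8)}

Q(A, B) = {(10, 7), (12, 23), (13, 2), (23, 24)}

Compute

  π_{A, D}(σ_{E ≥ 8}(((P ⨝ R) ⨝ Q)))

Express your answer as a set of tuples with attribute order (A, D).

{(10, 24), (10, 36), (12, 24), (13, 24), (23, 36)}

Natural join on D: {(24, 10, 2), (24, 10, 27), (24, 10, 28), (24, 12, 2), (24, 12, 27), (24, 12, 28), (24, 13, 2), (24, 13, 27), (24, 13, 28), (24, 30, 2), (24, 30, 27), (24, 30, 28), (36, 10, 21), (36, 10, 22), (36, 10, 39), (36, 10, 8), (36, 19, 21), (36, 19, 22), (36, 19, 39), (36, 19, 8), (36, 23, 21), (36, 23, 22), (36, 23, 39), (36, 23, 8), (36, 28, 21), (36, 28, 22), (36, 28, 39), (36, 28, 8), (36, 38, 21), (36, 38, 22), (36, 38, 39), (36, 38, 8), (36, 40, 21), (36, 40, 22), (36, 40, 39), (36, 40, 8)}
Natural join on A: {(24, 10, 2, 7), (24, 10, 27, 7), (24, 10, 28, 7), (24, 12, 2, 23), (24, 12, 27, 23), (24, 12, 28, 23), (24, 13, 2, 2), (24, 13, 27, 2), (24, 13, 28, 2), (36, 10, 21, 7), (36, 10, 22, 7), (36, 10, 39, 7), (36, 10, 8, 7), (36, 23, 21, 24), (36, 23, 22, 24), (36, 23, 39, 24), (36, 23, 8, 24)}
σ[E ≥ 8]: keep tuples satisfying E ≥ 8 → {(24, 10, 27, 7), (24, 10, 28, 7), (24, 12, 27, 23), (24, 12, 28, 23), (24, 13, 27, 2), (24, 13, 28, 2), (36, 10, 21, 7), (36, 10, 22, 7), (36, 10, 39, 7), (36, 10, 8, 7), (36, 23, 21, 24), (36, 23, 22, 24), (36, 23, 39, 24), (36, 23, 8, 24)}
Keep only column(s) A, D (9 duplicate(s) eliminated): {(10, 24), (10, 36), (12, 24), (13, 24), (23, 36)}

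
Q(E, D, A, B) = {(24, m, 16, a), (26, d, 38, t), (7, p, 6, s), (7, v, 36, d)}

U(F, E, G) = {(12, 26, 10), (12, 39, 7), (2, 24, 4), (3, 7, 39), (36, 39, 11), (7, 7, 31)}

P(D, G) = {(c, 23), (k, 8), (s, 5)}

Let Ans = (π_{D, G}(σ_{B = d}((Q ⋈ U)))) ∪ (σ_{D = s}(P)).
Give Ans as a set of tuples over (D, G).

{(s, 5), (v, 31), (v, 39)}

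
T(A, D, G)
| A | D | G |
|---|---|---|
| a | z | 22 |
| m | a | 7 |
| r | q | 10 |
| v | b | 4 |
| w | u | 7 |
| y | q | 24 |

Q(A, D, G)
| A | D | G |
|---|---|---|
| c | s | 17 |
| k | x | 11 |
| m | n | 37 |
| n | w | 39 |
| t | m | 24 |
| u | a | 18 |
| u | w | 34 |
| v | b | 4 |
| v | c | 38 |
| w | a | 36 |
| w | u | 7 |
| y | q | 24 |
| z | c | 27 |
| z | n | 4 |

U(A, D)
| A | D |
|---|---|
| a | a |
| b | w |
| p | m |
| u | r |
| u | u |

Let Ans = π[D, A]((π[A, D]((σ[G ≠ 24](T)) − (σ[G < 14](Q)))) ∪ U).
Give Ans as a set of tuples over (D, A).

{(a, a), (a, m), (m, p), (q, r), (r, u), (u, u), (w, b), (z, a)}

σ[G ≠ 24]: keep tuples satisfying G ≠ 24 → {(a, z, 22), (m, a, 7), (r, q, 10), (v, b, 4), (w, u, 7)}
σ[G < 14]: keep tuples satisfying G < 14 → {(k, x, 11), (v, b, 4), (w, u, 7), (z, n, 4)}
Difference: {(a, z, 22), (m, a, 7), (r, q, 10), (v, b, 4), (w, u, 7)} with {(k, x, 11), (v, b, 4), (w, u, 7), (z, n, 4)} → {(a, z, 22), (m, a, 7), (r, q, 10)}
π_{A, D} gives {(a, z), (m, a), (r, q)}.
Union: {(a, z), (m, a), (r, q)} with {(a, a), (b, w), (p, m), (u, r), (u, u)} → {(a, a), (a, z), (b, w), (m, a), (p, m), (r, q), (u, r), (u, u)}
π_{D, A} gives {(a, a), (a, m), (m, p), (q, r), (r, u), (u, u), (w, b), (z, a)}.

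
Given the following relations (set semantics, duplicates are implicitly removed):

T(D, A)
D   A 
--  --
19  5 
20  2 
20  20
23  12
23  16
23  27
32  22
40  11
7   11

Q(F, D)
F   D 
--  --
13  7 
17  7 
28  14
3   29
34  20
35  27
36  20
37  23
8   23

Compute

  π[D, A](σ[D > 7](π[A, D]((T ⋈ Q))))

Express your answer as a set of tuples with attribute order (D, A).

Joining T and Q on D yields {(20, 2, 34), (20, 2, 36), (20, 20, 34), (20, 20, 36), (23, 12, 37), (23, 12, 8), (23, 16, 37), (23, 16, 8), (23, 27, 37), (23, 27, 8), (7, 11, 13), (7, 11, 17)}.
Keep only column(s) A, D (6 duplicate(s) eliminated): {(11, 7), (12, 23), (16, 23), (2, 20), (20, 20), (27, 23)}
Selection D > 7: {(12, 23), (16, 23), (2, 20), (20, 20), (27, 23)}
Keep only column(s) D, A: {(20, 2), (20, 20), (23, 12), (23, 16), (23, 27)}

{(20, 2), (20, 20), (23, 12), (23, 16), (23, 27)}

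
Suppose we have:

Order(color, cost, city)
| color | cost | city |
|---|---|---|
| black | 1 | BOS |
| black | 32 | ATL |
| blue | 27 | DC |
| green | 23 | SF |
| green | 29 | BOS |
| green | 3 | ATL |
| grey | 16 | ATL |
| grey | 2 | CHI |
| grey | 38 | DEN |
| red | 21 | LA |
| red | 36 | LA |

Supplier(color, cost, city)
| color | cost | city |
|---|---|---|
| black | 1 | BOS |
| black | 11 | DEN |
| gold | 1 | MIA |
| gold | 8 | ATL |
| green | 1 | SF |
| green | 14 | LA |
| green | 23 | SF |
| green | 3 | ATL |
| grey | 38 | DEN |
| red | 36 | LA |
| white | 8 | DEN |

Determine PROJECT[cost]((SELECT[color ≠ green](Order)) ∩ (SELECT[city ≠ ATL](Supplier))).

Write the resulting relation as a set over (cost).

{1, 36, 38}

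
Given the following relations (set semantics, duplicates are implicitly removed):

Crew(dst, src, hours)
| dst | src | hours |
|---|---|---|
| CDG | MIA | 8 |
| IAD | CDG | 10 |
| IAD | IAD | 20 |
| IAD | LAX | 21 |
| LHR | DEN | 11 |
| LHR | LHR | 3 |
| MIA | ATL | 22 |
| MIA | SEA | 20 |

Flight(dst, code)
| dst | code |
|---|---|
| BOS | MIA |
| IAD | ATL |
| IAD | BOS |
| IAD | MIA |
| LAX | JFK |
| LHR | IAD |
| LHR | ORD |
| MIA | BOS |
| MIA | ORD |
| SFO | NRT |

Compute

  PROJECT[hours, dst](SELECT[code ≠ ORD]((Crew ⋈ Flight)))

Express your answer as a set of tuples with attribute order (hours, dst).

{(10, IAD), (11, LHR), (20, IAD), (20, MIA), (21, IAD), (22, MIA), (3, LHR)}

Natural join on dst: {(IAD, CDG, 10, ATL), (IAD, CDG, 10, BOS), (IAD, CDG, 10, MIA), (IAD, IAD, 20, ATL), (IAD, IAD, 20, BOS), (IAD, IAD, 20, MIA), (IAD, LAX, 21, ATL), (IAD, LAX, 21, BOS), (IAD, LAX, 21, MIA), (LHR, DEN, 11, IAD), (LHR, DEN, 11, ORD), (LHR, LHR, 3, IAD), (LHR, LHR, 3, ORD), (MIA, ATL, 22, BOS), (MIA, ATL, 22, ORD), (MIA, SEA, 20, BOS), (MIA, SEA, 20, ORD)}
Selection code ≠ ORD: {(IAD, CDG, 10, ATL), (IAD, CDG, 10, BOS), (IAD, CDG, 10, MIA), (IAD, IAD, 20, ATL), (IAD, IAD, 20, BOS), (IAD, IAD, 20, MIA), (IAD, LAX, 21, ATL), (IAD, LAX, 21, BOS), (IAD, LAX, 21, MIA), (LHR, DEN, 11, IAD), (LHR, LHR, 3, IAD), (MIA, ATL, 22, BOS), (MIA, SEA, 20, BOS)}
Keep only column(s) hours, dst (6 duplicate(s) eliminated): {(10, IAD), (11, LHR), (20, IAD), (20, MIA), (21, IAD), (22, MIA), (3, LHR)}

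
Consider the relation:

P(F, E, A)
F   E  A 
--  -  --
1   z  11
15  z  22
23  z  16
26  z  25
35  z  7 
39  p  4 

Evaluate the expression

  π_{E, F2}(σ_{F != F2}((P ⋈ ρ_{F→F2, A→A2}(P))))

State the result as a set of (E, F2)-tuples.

{(z, 1), (z, 15), (z, 23), (z, 26), (z, 35)}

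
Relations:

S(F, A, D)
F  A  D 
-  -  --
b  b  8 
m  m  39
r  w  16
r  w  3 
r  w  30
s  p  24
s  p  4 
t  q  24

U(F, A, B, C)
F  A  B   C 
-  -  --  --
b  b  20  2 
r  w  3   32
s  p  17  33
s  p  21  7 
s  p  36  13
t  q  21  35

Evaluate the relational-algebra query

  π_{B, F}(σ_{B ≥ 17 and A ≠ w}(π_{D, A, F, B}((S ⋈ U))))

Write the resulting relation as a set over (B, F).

S ⋈ U (natural join on F, A): {(b, b, 8, 20, 2), (r, w, 16, 3, 32), (r, w, 3, 3, 32), (r, w, 30, 3, 32), (s, p, 24, 17, 33), (s, p, 24, 21, 7), (s, p, 24, 36, 13), (s, p, 4, 17, 33), (s, p, 4, 21, 7), (s, p, 4, 36, 13), (t, q, 24, 21, 35)}
Projecting to D, A, F, B: {(16, w, r, 3), (24, p, s, 17), (24, p, s, 21), (24, p, s, 36), (24, q, t, 21), (3, w, r, 3), (30, w, r, 3), (4, p, s, 17), (4, p, s, 21), (4, p, s, 36), (8, b, b, 20)}
Selection B ≥ 17 and A ≠ w: {(24, p, s, 17), (24, p, s, 21), (24, p, s, 36), (24, q, t, 21), (4, p, s, 17), (4, p, s, 21), (4, p, s, 36), (8, b, b, 20)}
Projecting to B, F (3 duplicate(s) eliminated): {(17, s), (20, b), (21, s), (21, t), (36, s)}

{(17, s), (20, b), (21, s), (21, t), (36, s)}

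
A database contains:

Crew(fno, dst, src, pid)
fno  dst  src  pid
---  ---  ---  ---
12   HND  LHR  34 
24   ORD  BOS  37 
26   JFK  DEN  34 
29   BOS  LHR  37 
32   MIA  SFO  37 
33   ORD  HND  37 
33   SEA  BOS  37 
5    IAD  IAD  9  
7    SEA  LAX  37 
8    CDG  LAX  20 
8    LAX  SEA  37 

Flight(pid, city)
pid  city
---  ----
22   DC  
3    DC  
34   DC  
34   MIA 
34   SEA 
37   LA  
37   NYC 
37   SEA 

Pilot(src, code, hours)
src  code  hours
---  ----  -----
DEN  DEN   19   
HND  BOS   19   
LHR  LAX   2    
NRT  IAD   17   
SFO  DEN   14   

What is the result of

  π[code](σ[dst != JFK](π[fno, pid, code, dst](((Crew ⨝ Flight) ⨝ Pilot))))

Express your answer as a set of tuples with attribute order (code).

{BOS, DEN, LAX}

Natural join on pid: {(12, HND, LHR, 34, DC), (12, HND, LHR, 34, MIA), (12, HND, LHR, 34, SEA), (24, ORD, BOS, 37, LA), (24, ORD, BOS, 37, NYC), (24, ORD, BOS, 37, SEA), (26, JFK, DEN, 34, DC), (26, JFK, DEN, 34, MIA), (26, JFK, DEN, 34, SEA), (29, BOS, LHR, 37, LA), (29, BOS, LHR, 37, NYC), (29, BOS, LHR, 37, SEA), (32, MIA, SFO, 37, LA), (32, MIA, SFO, 37, NYC), (32, MIA, SFO, 37, SEA), (33, ORD, HND, 37, LA), (33, ORD, HND, 37, NYC), (33, ORD, HND, 37, SEA), (33, SEA, BOS, 37, LA), (33, SEA, BOS, 37, NYC), (33, SEA, BOS, 37, SEA), (7, SEA, LAX, 37, LA), (7, SEA, LAX, 37, NYC), (7, SEA, LAX, 37, SEA), (8, LAX, SEA, 37, LA), (8, LAX, SEA, 37, NYC), (8, LAX, SEA, 37, SEA)}
Natural join on src: {(12, HND, LHR, 34, DC, LAX, 2), (12, HND, LHR, 34, MIA, LAX, 2), (12, HND, LHR, 34, SEA, LAX, 2), (26, JFK, DEN, 34, DC, DEN, 19), (26, JFK, DEN, 34, MIA, DEN, 19), (26, JFK, DEN, 34, SEA, DEN, 19), (29, BOS, LHR, 37, LA, LAX, 2), (29, BOS, LHR, 37, NYC, LAX, 2), (29, BOS, LHR, 37, SEA, LAX, 2), (32, MIA, SFO, 37, LA, DEN, 14), (32, MIA, SFO, 37, NYC, DEN, 14), (32, MIA, SFO, 37, SEA, DEN, 14), (33, ORD, HND, 37, LA, BOS, 19), (33, ORD, HND, 37, NYC, BOS, 19), (33, ORD, HND, 37, SEA, BOS, 19)}
π_{fno, pid, code, dst} gives {(12, 34, LAX, HND), (26, 34, DEN, JFK), (29, 37, LAX, BOS), (32, 37, DEN, MIA), (33, 37, BOS, ORD)} (10 duplicate(s) eliminated).
Filtering on dst != JFK leaves {(12, 34, LAX, HND), (29, 37, LAX, BOS), (32, 37, DEN, MIA), (33, 37, BOS, ORD)}.
π_{code} gives {BOS, DEN, LAX} (1 duplicate(s) eliminated).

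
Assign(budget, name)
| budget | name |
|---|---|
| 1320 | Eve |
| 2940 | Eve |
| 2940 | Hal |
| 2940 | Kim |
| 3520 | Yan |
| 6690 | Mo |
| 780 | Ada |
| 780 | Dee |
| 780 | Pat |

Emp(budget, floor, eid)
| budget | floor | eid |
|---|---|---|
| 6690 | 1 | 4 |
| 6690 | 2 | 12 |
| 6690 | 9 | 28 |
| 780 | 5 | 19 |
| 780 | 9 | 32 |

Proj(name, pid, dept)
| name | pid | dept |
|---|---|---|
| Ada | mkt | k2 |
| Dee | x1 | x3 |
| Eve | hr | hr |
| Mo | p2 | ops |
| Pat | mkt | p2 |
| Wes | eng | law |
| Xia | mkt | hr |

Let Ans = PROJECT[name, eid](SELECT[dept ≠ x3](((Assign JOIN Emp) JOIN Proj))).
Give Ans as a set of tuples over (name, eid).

{(Ada, 19), (Ada, 32), (Mo, 12), (Mo, 28), (Mo, 4), (Pat, 19), (Pat, 32)}

Joining Assign and Emp on budget yields {(6690, Mo, 1, 4), (6690, Mo, 2, 12), (6690, Mo, 9, 28), (780, Ada, 5, 19), (780, Ada, 9, 32), (780, Dee, 5, 19), (780, Dee, 9, 32), (780, Pat, 5, 19), (780, Pat, 9, 32)}.
Joining (Assign JOIN Emp) and Proj on name yields {(6690, Mo, 1, 4, p2, ops), (6690, Mo, 2, 12, p2, ops), (6690, Mo, 9, 28, p2, ops), (780, Ada, 5, 19, mkt, k2), (780, Ada, 9, 32, mkt, k2), (780, Dee, 5, 19, x1, x3), (780, Dee, 9, 32, x1, x3), (780, Pat, 5, 19, mkt, p2), (780, Pat, 9, 32, mkt, p2)}.
σ[dept ≠ x3]: keep tuples satisfying dept ≠ x3 → {(6690, Mo, 1, 4, p2, ops), (6690, Mo, 2, 12, p2, ops), (6690, Mo, 9, 28, p2, ops), (780, Ada, 5, 19, mkt, k2), (780, Ada, 9, 32, mkt, k2), (780, Pat, 5, 19, mkt, p2), (780, Pat, 9, 32, mkt, p2)}
π_{name, eid} gives {(Ada, 19), (Ada, 32), (Mo, 12), (Mo, 28), (Mo, 4), (Pat, 19), (Pat, 32)}.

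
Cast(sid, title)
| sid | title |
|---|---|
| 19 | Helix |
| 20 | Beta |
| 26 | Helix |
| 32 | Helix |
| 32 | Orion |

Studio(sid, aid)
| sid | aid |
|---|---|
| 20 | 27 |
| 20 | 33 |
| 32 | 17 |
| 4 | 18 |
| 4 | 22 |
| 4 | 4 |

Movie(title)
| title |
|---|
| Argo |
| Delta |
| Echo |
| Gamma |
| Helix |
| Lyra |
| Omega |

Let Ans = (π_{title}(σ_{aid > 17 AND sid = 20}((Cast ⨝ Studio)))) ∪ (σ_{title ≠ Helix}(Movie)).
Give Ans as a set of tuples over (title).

Cast ⋈ Studio (natural join on sid): {(20, Beta, 27), (20, Beta, 33), (32, Helix, 17), (32, Orion, 17)}
Filtering on aid > 17 AND sid = 20 leaves {(20, Beta, 27), (20, Beta, 33)}.
π_{title} gives {Beta} (1 duplicate(s) eliminated).
Filtering on title ≠ Helix leaves {Argo, Delta, Echo, Gamma, Lyra, Omega}.
Set union of the two operands is {Argo, Beta, Delta, Echo, Gamma, Lyra, Omega}.

{Argo, Beta, Delta, Echo, Gamma, Lyra, Omega}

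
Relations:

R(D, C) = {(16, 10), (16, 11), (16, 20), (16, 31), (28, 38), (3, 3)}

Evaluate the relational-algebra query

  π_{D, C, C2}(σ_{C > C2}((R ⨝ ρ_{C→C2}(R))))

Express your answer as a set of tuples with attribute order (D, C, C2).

ρ[C→C2]: schema becomes (D, C2); tuples unchanged.
Natural join on D: {(16, 10, 10), (16, 10, 11), (16, 10, 20), (16, 10, 31), (16, 11, 10), (16, 11, 11), (16, 11, 20), (16, 11, 31), (16, 20, 10), (16, 20, 11), (16, 20, 20), (16, 20, 31), (16, 31, 10), (16, 31, 11), (16, 31, 20), (16, 31, 31), (28, 38, 38), (3, 3, 3)}
Selection C > C2: {(16, 11, 10), (16, 20, 10), (16, 20, 11), (16, 31, 10), (16, 31, 11), (16, 31, 20)}
π[D, C, C2]: project onto (D, C, C2) → {(16, 11, 10), (16, 20, 10), (16, 20, 11), (16, 31, 10), (16, 31, 11), (16, 31, 20)}

{(16, 11, 10), (16, 20, 10), (16, 20, 11), (16, 31, 10), (16, 31, 11), (16, 31, 20)}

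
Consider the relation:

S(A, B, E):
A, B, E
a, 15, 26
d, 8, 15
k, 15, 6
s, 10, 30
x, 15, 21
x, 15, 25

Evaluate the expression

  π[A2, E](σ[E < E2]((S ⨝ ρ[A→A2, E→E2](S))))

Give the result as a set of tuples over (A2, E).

{(a, 21), (a, 25), (a, 6), (x, 21), (x, 6)}

ρ[A→A2, E→E2]: schema becomes (A2, B, E2); tuples unchanged.
Joining S and ρ[A→A2, E→E2](S) on B yields {(a, 15, 26, a, 26), (a, 15, 26, k, 6), (a, 15, 26, x, 21), (a, 15, 26, x, 25), (d, 8, 15, d, 15), (k, 15, 6, a, 26), (k, 15, 6, k, 6), (k, 15, 6, x, 21), (k, 15, 6, x, 25), (s, 10, 30, s, 30), (x, 15, 21, a, 26), (x, 15, 21, k, 6), (x, 15, 21, x, 21), (x, 15, 21, x, 25), (x, 15, 25, a, 26), (x, 15, 25, k, 6), (x, 15, 25, x, 21), (x, 15, 25, x, 25)}.
Apply σ_{E < E2}; surviving tuples: {(k, 15, 6, a, 26), (k, 15, 6, x, 21), (k, 15, 6, x, 25), (x, 15, 21, a, 26), (x, 15, 21, x, 25), (x, 15, 25, a, 26)}
π[A2, E]: project onto (A2, E) (1 duplicate(s) eliminated) → {(a, 21), (a, 25), (a, 6), (x, 21), (x, 6)}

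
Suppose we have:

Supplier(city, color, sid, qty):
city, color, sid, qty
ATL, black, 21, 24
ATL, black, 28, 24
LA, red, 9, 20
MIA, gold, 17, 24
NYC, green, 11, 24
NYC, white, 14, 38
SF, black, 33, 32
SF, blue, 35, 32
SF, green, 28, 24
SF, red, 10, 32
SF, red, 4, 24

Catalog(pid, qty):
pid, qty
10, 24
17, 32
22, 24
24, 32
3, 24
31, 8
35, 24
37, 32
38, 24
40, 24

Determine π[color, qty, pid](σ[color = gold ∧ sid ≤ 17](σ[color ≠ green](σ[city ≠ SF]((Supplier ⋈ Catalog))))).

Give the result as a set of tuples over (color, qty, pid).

{(gold, 24, 10), (gold, 24, 22), (gold, 24, 3), (gold, 24, 35), (gold, 24, 38), (gold, 24, 40)}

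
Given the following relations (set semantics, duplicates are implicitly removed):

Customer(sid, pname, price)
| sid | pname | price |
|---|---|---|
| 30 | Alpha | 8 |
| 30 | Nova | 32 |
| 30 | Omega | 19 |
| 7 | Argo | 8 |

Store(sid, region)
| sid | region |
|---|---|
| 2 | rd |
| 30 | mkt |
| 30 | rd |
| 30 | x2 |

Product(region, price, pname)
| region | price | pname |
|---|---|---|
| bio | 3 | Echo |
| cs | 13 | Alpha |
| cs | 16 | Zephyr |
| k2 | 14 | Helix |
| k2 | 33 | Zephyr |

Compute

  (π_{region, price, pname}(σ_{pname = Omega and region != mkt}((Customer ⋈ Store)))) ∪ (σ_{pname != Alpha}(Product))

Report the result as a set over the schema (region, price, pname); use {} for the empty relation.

{(bio, 3, Echo), (cs, 16, Zephyr), (k2, 14, Helix), (k2, 33, Zephyr), (rd, 19, Omega), (x2, 19, Omega)}

Natural join on sid: {(30, Alpha, 8, mkt), (30, Alpha, 8, rd), (30, Alpha, 8, x2), (30, Nova, 32, mkt), (30, Nova, 32, rd), (30, Nova, 32, x2), (30, Omega, 19, mkt), (30, Omega, 19, rd), (30, Omega, 19, x2)}
Selection pname = Omega and region != mkt: {(30, Omega, 19, rd), (30, Omega, 19, x2)}
π[region, price, pname]: project onto (region, price, pname) → {(rd, 19, Omega), (x2, 19, Omega)}
Selection pname != Alpha: {(bio, 3, Echo), (cs, 16, Zephyr), (k2, 14, Helix), (k2, 33, Zephyr)}
Union: {(rd, 19, Omega), (x2, 19, Omega)} with {(bio, 3, Echo), (cs, 16, Zephyr), (k2, 14, Helix), (k2, 33, Zephyr)} → {(bio, 3, Echo), (cs, 16, Zephyr), (k2, 14, Helix), (k2, 33, Zephyr), (rd, 19, Omega), (x2, 19, Omega)}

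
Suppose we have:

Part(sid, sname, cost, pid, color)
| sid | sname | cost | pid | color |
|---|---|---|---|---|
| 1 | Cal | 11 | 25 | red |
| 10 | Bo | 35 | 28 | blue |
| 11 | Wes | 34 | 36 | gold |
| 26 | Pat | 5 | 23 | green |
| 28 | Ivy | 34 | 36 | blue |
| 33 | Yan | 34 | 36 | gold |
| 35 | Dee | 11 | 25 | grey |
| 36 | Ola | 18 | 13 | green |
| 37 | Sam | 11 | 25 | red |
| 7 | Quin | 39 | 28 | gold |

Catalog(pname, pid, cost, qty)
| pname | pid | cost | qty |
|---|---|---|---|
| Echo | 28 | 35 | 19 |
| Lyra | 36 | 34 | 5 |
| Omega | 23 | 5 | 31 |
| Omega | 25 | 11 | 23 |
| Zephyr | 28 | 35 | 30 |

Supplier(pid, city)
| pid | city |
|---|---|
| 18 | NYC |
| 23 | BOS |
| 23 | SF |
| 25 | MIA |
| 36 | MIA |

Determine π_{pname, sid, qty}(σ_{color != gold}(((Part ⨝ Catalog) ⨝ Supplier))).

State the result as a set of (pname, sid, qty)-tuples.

Part ⋈ Catalog (natural join on cost, pid): {(1, Cal, 11, 25, red, Omega, 23), (10, Bo, 35, 28, blue, Echo, 19), (10, Bo, 35, 28, blue, Zephyr, 30), (11, Wes, 34, 36, gold, Lyra, 5), (26, Pat, 5, 23, green, Omega, 31), (28, Ivy, 34, 36, blue, Lyra, 5), (33, Yan, 34, 36, gold, Lyra, 5), (35, Dee, 11, 25, grey, Omega, 23), (37, Sam, 11, 25, red, Omega, 23)}
(Part ⨝ Catalog) ⋈ Supplier (natural join on pid): {(1, Cal, 11, 25, red, Omega, 23, MIA), (11, Wes, 34, 36, gold, Lyra, 5, MIA), (26, Pat, 5, 23, green, Omega, 31, BOS), (26, Pat, 5, 23, green, Omega, 31, SF), (28, Ivy, 34, 36, blue, Lyra, 5, MIA), (33, Yan, 34, 36, gold, Lyra, 5, MIA), (35, Dee, 11, 25, grey, Omega, 23, MIA), (37, Sam, 11, 25, red, Omega, 23, MIA)}
σ[color != gold]: keep tuples satisfying color != gold → {(1, Cal, 11, 25, red, Omega, 23, MIA), (26, Pat, 5, 23, green, Omega, 31, BOS), (26, Pat, 5, 23, green, Omega, 31, SF), (28, Ivy, 34, 36, blue, Lyra, 5, MIA), (35, Dee, 11, 25, grey, Omega, 23, MIA), (37, Sam, 11, 25, red, Omega, 23, MIA)}
Projecting to pname, sid, qty (1 duplicate(s) eliminated): {(Lyra, 28, 5), (Omega, 1, 23), (Omega, 26, 31), (Omega, 35, 23), (Omega, 37, 23)}

{(Lyra, 28, 5), (Omega, 1, 23), (Omega, 26, 31), (Omega, 35, 23), (Omega, 37, 23)}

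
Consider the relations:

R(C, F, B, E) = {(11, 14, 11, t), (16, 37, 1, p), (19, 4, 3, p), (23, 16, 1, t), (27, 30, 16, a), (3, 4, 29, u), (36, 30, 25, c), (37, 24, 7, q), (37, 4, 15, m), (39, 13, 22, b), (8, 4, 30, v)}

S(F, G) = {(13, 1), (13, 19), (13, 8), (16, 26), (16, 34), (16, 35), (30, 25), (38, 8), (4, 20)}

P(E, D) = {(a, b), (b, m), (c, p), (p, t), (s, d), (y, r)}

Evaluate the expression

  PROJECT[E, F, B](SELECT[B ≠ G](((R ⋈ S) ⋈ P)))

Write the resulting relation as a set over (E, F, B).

{(a, 30, 16), (b, 13, 22), (p, 4, 3)}

R ⋈ S (natural join on F): {(19, 4, 3, p, 20), (23, 16, 1, t, 26), (23, 16, 1, t, 34), (23, 16, 1, t, 35), (27, 30, 16, a, 25), (3, 4, 29, u, 20), (36, 30, 25, c, 25), (37, 4, 15, m, 20), (39, 13, 22, b, 1), (39, 13, 22, b, 19), (39, 13, 22, b, 8), (8, 4, 30, v, 20)}
(R ⋈ S) ⋈ P (natural join on E): {(19, 4, 3, p, 20, t), (27, 30, 16, a, 25, b), (36, 30, 25, c, 25, p), (39, 13, 22, b, 1, m), (39, 13, 22, b, 19, m), (39, 13, 22, b, 8, m)}
Selection B ≠ G: {(19, 4, 3, p, 20, t), (27, 30, 16, a, 25, b), (39, 13, 22, b, 1, m), (39, 13, 22, b, 19, m), (39, 13, 22, b, 8, m)}
π[E, F, B]: project onto (E, F, B) (2 duplicate(s) eliminated) → {(a, 30, 16), (b, 13, 22), (p, 4, 3)}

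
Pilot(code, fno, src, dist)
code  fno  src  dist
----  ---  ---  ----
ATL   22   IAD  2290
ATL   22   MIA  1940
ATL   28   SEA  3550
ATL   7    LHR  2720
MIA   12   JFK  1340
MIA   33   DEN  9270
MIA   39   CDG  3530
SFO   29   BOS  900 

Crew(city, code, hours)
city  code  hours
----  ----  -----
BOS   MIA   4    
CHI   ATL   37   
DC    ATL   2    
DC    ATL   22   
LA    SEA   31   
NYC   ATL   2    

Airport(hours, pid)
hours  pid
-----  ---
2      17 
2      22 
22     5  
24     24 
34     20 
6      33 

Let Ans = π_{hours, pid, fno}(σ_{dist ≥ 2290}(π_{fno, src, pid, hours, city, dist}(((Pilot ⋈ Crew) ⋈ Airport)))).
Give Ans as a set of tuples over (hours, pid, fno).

Pilot ⋈ Crew (natural join on code): {(ATL, 22, IAD, 2290, CHI, 37), (ATL, 22, IAD, 2290, DC, 2), (ATL, 22, IAD, 2290, DC, 22), (ATL, 22, IAD, 2290, NYC, 2), (ATL, 22, MIA, 1940, CHI, 37), (ATL, 22, MIA, 1940, DC, 2), (ATL, 22, MIA, 1940, DC, 22), (ATL, 22, MIA, 1940, NYC, 2), (ATL, 28, SEA, 3550, CHI, 37), (ATL, 28, SEA, 3550, DC, 2), (ATL, 28, SEA, 3550, DC, 22), (ATL, 28, SEA, 3550, NYC, 2), (ATL, 7, LHR, 2720, CHI, 37), (ATL, 7, LHR, 2720, DC, 2), (ATL, 7, LHR, 2720, DC, 22), (ATL, 7, LHR, 2720, NYC, 2), (MIA, 12, JFK, 1340, BOS, 4), (MIA, 33, DEN, 9270, BOS, 4), (MIA, 39, CDG, 3530, BOS, 4)}
(Pilot ⋈ Crew) ⋈ Airport (natural join on hours): {(ATL, 22, IAD, 2290, DC, 2, 17), (ATL, 22, IAD, 2290, DC, 2, 22), (ATL, 22, IAD, 2290, DC, 22, 5), (ATL, 22, IAD, 2290, NYC, 2, 17), (ATL, 22, IAD, 2290, NYC, 2, 22), (ATL, 22, MIA, 1940, DC, 2, 17), (ATL, 22, MIA, 1940, DC, 2, 22), (ATL, 22, MIA, 1940, DC, 22, 5), (ATL, 22, MIA, 1940, NYC, 2, 17), (ATL, 22, MIA, 1940, NYC, 2, 22), (ATL, 28, SEA, 3550, DC, 2, 17), (ATL, 28, SEA, 3550, DC, 2, 22), (ATL, 28, SEA, 3550, DC, 22, 5), (ATL, 28, SEA, 3550, NYC, 2, 17), (ATL, 28, SEA, 3550, NYC, 2, 22), (ATL, 7, LHR, 2720, DC, 2, 17), (ATL, 7, LHR, 2720, DC, 2, 22), (ATL, 7, LHR, 2720, DC, 22, 5), (ATL, 7, LHR, 2720, NYC, 2, 17), (ATL, 7, LHR, 2720, NYC, 2, 22)}
π_{fno, src, pid, hours, city, dist} gives {(22, IAD, 17, 2, DC, 2290), (22, IAD, 17, 2, NYC, 2290), (22, IAD, 22, 2, DC, 2290), (22, IAD, 22, 2, NYC, 2290), (22, IAD, 5, 22, DC, 2290), (22, MIA, 17, 2, DC, 1940), (22, MIA, 17, 2, NYC, 1940), (22, MIA, 22, 2, DC, 1940), (22, MIA, 22, 2, NYC, 1940), (22, MIA, 5, 22, DC, 1940), (28, SEA, 17, 2, DC, 3550), (28, SEA, 17, 2, NYC, 3550), (28, SEA, 22, 2, DC, 3550), (28, SEA, 22, 2, NYC, 3550), (28, SEA, 5, 22, DC, 3550), (7, LHR, 17, 2, DC, 2720), (7, LHR, 17, 2, NYC, 2720), (7, LHR, 22, 2, DC, 2720), (7, LHR, 22, 2, NYC, 2720), (7, LHR, 5, 22, DC, 2720)}.
Filtering on dist ≥ 2290 leaves {(22, IAD, 17, 2, DC, 2290), (22, IAD, 17, 2, NYC, 2290), (22, IAD, 22, 2, DC, 2290), (22, IAD, 22, 2, NYC, 2290), (22, IAD, 5, 22, DC, 2290), (28, SEA, 17, 2, DC, 3550), (28, SEA, 17, 2, NYC, 3550), (28, SEA, 22, 2, DC, 3550), (28, SEA, 22, 2, NYC, 3550), (28, SEA, 5, 22, DC, 3550), (7, LHR, 17, 2, DC, 2720), (7, LHR, 17, 2, NYC, 2720), (7, LHR, 22, 2, DC, 2720), (7, LHR, 22, 2, NYC, 2720), (7, LHR, 5, 22, DC, 2720)}.
π_{hours, pid, fno} gives {(2, 17, 22), (2, 17, 28), (2, 17, 7), (2, 22, 22), (2, 22, 28), (2, 22, 7), (22, 5, 22), (22, 5, 28), (22, 5, 7)} (6 duplicate(s) eliminated).

{(2, 17, 22), (2, 17, 28), (2, 17, 7), (2, 22, 22), (2, 22, 28), (2, 22, 7), (22, 5, 22), (22, 5, 28), (22, 5, 7)}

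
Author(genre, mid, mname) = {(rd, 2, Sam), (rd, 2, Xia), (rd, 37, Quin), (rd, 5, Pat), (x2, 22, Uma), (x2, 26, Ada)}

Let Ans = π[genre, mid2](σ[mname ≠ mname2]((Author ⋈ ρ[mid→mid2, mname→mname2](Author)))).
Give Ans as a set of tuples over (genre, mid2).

ρ[mid→mid2, mname→mname2]: schema becomes (genre, mid2, mname2); tuples unchanged.
Joining Author and ρ[mid→mid2, mname→mname2](Author) on genre yields {(rd, 2, Sam, 2, Sam), (rd, 2, Sam, 2, Xia), (rd, 2, Sam, 37, Quin), (rd, 2, Sam, 5, Pat), (rd, 2, Xia, 2, Sam), (rd, 2, Xia, 2, Xia), (rd, 2, Xia, 37, Quin), (rd, 2, Xia, 5, Pat), (rd, 37, Quin, 2, Sam), (rd, 37, Quin, 2, Xia), (rd, 37, Quin, 37, Quin), (rd, 37, Quin, 5, Pat), (rd, 5, Pat, 2, Sam), (rd, 5, Pat, 2, Xia), (rd, 5, Pat, 37, Quin), (rd, 5, Pat, 5, Pat), (x2, 22, Uma, 22, Uma), (x2, 22, Uma, 26, Ada), (x2, 26, Ada, 22, Uma), (x2, 26, Ada, 26, Ada)}.
Filtering on mname ≠ mname2 leaves {(rd, 2, Sam, 2, Xia), (rd, 2, Sam, 37, Quin), (rd, 2, Sam, 5, Pat), (rd, 2, Xia, 2, Sam), (rd, 2, Xia, 37, Quin), (rd, 2, Xia, 5, Pat), (rd, 37, Quin, 2, Sam), (rd, 37, Quin, 2, Xia), (rd, 37, Quin, 5, Pat), (rd, 5, Pat, 2, Sam), (rd, 5, Pat, 2, Xia), (rd, 5, Pat, 37, Quin), (x2, 22, Uma, 26, Ada), (x2, 26, Ada, 22, Uma)}.
Projecting to genre, mid2 (9 duplicate(s) eliminated): {(rd, 2), (rd, 37), (rd, 5), (x2, 22), (x2, 26)}

{(rd, 2), (rd, 37), (rd, 5), (x2, 22), (x2, 26)}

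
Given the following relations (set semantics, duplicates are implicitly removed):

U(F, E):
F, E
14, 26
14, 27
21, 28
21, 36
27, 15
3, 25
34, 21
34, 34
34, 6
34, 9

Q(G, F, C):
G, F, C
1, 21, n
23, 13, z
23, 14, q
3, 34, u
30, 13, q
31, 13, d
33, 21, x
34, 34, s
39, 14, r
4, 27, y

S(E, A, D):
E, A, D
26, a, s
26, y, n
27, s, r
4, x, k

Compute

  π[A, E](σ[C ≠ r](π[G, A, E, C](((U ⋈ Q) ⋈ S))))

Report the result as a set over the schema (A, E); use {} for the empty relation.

U ⋈ Q (natural join on F): {(14, 26, 23, q), (14, 26, 39, r), (14, 27, 23, q), (14, 27, 39, r), (21, 28, 1, n), (21, 28, 33, x), (21, 36, 1, n), (21, 36, 33, x), (27, 15, 4, y), (34, 21, 3, u), (34, 21, 34, s), (34, 34, 3, u), (34, 34, 34, s), (34, 6, 3, u), (34, 6, 34, s), (34, 9, 3, u), (34, 9, 34, s)}
(U ⋈ Q) ⋈ S (natural join on E): {(14, 26, 23, q, a, s), (14, 26, 23, q, y, n), (14, 26, 39, r, a, s), (14, 26, 39, r, y, n), (14, 27, 23, q, s, r), (14, 27, 39, r, s, r)}
π[G, A, E, C]: project onto (G, A, E, C) → {(23, a, 26, q), (23, s, 27, q), (23, y, 26, q), (39, a, 26, r), (39, s, 27, r), (39, y, 26, r)}
Selection C ≠ r: {(23, a, 26, q), (23, s, 27, q), (23, y, 26, q)}
π[A, E]: project onto (A, E) → {(a, 26), (s, 27), (y, 26)}

{(a, 26), (s, 27), (y, 26)}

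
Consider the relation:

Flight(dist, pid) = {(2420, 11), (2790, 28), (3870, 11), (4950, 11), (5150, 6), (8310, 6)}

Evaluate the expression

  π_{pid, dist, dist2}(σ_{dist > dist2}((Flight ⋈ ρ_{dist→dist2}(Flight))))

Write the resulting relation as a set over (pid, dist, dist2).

ρ[dist→dist2]: schema becomes (dist2, pid); tuples unchanged.
Natural join on pid: {(2420, 11, 2420), (2420, 11, 3870), (2420, 11, 4950), (2790, 28, 2790), (3870, 11, 2420), (3870, 11, 3870), (3870, 11, 4950), (4950, 11, 2420), (4950, 11, 3870), (4950, 11, 4950), (5150, 6, 5150), (5150, 6, 8310), (8310, 6, 5150), (8310, 6, 8310)}
Selection dist > dist2: {(3870, 11, 2420), (4950, 11, 2420), (4950, 11, 3870), (8310, 6, 5150)}
π[pid, dist, dist2]: project onto (pid, dist, dist2) → {(11, 3870, 2420), (11, 4950, 2420), (11, 4950, 3870), (6, 8310, 5150)}

{(11, 3870, 2420), (11, 4950, 2420), (11, 4950, 3870), (6, 8310, 5150)}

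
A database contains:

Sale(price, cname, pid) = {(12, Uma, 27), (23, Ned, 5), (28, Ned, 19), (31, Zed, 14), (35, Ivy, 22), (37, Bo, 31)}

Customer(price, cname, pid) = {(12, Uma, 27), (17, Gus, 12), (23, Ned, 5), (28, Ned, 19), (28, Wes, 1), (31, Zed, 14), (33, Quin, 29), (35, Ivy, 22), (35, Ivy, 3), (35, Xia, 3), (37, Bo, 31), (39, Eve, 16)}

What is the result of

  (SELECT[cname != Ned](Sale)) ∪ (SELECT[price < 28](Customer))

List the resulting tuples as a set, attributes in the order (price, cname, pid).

{(12, Uma, 27), (17, Gus, 12), (23, Ned, 5), (31, Zed, 14), (35, Ivy, 22), (37, Bo, 31)}

Filtering on cname != Ned leaves {(12, Uma, 27), (31, Zed, 14), (35, Ivy, 22), (37, Bo, 31)}.
Filtering on price < 28 leaves {(12, Uma, 27), (17, Gus, 12), (23, Ned, 5)}.
Set union of the two operands is {(12, Uma, 27), (17, Gus, 12), (23, Ned, 5), (31, Zed, 14), (35, Ivy, 22), (37, Bo, 31)}.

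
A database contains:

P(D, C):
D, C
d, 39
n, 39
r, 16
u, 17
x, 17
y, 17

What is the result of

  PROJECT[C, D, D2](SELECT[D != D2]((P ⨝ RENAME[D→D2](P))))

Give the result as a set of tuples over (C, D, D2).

{(17, u, x), (17, u, y), (17, x, u), (17, x, y), (17, y, u), (17, y, x), (39, d, n), (39, n, d)}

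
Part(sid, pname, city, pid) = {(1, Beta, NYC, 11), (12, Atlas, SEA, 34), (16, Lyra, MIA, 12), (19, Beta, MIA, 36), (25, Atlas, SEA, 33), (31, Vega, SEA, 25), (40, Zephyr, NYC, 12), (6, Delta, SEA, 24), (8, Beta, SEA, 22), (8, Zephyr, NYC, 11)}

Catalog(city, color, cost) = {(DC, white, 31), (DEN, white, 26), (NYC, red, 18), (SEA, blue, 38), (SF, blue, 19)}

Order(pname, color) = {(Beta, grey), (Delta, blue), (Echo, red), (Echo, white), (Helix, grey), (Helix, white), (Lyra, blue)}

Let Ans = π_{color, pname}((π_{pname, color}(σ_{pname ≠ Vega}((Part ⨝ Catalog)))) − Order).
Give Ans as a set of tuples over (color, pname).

Natural join on city: {(1, Beta, NYC, 11, red, 18), (12, Atlas, SEA, 34, blue, 38), (25, Atlas, SEA, 33, blue, 38), (31, Vega, SEA, 25, blue, 38), (40, Zephyr, NYC, 12, red, 18), (6, Delta, SEA, 24, blue, 38), (8, Beta, SEA, 22, blue, 38), (8, Zephyr, NYC, 11, red, 18)}
Apply σ_{pname ≠ Vega}; surviving tuples: {(1, Beta, NYC, 11, red, 18), (12, Atlas, SEA, 34, blue, 38), (25, Atlas, SEA, 33, blue, 38), (40, Zephyr, NYC, 12, red, 18), (6, Delta, SEA, 24, blue, 38), (8, Beta, SEA, 22, blue, 38), (8, Zephyr, NYC, 11, red, 18)}
π[pname, color]: project onto (pname, color) (2 duplicate(s) eliminated) → {(Atlas, blue), (Beta, blue), (Beta, red), (Delta, blue), (Zephyr, red)}
Taking the difference: {(Atlas, blue), (Beta, blue), (Beta, red), (Zephyr, red)}
π[color, pname]: project onto (color, pname) → {(blue, Atlas), (blue, Beta), (red, Beta), (red, Zephyr)}

{(blue, Atlas), (blue, Beta), (red, Beta), (red, Zephyr)}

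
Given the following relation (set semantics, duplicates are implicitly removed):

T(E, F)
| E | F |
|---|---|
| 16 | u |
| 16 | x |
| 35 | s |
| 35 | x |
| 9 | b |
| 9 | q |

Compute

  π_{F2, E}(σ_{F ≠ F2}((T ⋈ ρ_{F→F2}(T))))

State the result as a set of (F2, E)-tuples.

ρ[F→F2]: schema becomes (E, F2); tuples unchanged.
Natural join on E: {(16, u, u), (16, u, x), (16, x, u), (16, x, x), (35, s, s), (35, s, x), (35, x, s), (35, x, x), (9, b, b), (9, b, q), (9, q, b), (9, q, q)}
Apply σ_{F ≠ F2}; surviving tuples: {(16, u, x), (16, x, u), (35, s, x), (35, x, s), (9, b, q), (9, q, b)}
Keep only column(s) F2, E: {(b, 9), (q, 9), (s, 35), (u, 16), (x, 16), (x, 35)}

{(b, 9), (q, 9), (s, 35), (u, 16), (x, 16), (x, 35)}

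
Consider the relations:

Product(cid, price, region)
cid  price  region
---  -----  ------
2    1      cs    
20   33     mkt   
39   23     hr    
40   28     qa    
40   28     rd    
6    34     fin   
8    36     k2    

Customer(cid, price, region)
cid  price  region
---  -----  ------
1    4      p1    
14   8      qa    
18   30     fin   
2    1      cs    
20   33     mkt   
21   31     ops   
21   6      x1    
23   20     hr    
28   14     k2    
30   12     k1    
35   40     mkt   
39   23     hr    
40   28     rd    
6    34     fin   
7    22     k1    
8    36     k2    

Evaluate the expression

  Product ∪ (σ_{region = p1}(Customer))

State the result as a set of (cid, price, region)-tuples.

{(1, 4, p1), (2, 1, cs), (20, 33, mkt), (39, 23, hr), (40, 28, qa), (40, 28, rd), (6, 34, fin), (8, 36, k2)}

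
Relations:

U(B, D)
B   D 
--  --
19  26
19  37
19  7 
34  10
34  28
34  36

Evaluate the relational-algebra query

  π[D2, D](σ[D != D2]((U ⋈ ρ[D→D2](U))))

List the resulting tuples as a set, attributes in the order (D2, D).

ρ[D→D2]: schema becomes (B, D2); tuples unchanged.
Joining U and ρ[D→D2](U) on B yields {(19, 26, 26), (19, 26, 37), (19, 26, 7), (19, 37, 26), (19, 37, 37), (19, 37, 7), (19, 7, 26), (19, 7, 37), (19, 7, 7), (34, 10, 10), (34, 10, 28), (34, 10, 36), (34, 28, 10), (34, 28, 28), (34, 28, 36), (34, 36, 10), (34, 36, 28), (34, 36, 36)}.
Apply σ_{D != D2}; surviving tuples: {(19, 26, 37), (19, 26, 7), (19, 37, 26), (19, 37, 7), (19, 7, 26), (19, 7, 37), (34, 10, 28), (34, 10, 36), (34, 28, 10), (34, 28, 36), (34, 36, 10), (34, 36, 28)}
Projecting to D2, D: {(10, 28), (10, 36), (26, 37), (26, 7), (28, 10), (28, 36), (36, 10), (36, 28), (37, 26), (37, 7), (7, 26), (7, 37)}

{(10, 28), (10, 36), (26, 37), (26, 7), (28, 10), (28, 36), (36, 10), (36, 28), (37, 26), (37, 7), (7, 26), (7, 37)}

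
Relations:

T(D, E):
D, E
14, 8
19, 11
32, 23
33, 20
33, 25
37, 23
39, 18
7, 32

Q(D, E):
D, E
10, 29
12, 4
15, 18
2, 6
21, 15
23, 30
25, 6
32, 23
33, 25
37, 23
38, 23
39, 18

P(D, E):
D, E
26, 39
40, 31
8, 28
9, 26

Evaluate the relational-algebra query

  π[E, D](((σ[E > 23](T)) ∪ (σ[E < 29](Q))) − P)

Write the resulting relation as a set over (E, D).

{(15, 21), (18, 15), (18, 39), (23, 32), (23, 37), (23, 38), (25, 33), (32, 7), (4, 12), (6, 2), (6, 25)}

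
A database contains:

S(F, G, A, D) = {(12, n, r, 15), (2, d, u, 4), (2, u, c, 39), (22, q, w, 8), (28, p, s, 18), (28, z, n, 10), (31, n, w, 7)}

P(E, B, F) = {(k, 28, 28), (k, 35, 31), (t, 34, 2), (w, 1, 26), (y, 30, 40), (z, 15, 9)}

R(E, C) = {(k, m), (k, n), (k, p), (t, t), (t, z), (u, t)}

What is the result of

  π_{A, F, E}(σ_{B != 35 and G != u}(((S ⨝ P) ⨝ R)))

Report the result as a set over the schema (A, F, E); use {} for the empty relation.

{(n, 28, k), (s, 28, k), (u, 2, t)}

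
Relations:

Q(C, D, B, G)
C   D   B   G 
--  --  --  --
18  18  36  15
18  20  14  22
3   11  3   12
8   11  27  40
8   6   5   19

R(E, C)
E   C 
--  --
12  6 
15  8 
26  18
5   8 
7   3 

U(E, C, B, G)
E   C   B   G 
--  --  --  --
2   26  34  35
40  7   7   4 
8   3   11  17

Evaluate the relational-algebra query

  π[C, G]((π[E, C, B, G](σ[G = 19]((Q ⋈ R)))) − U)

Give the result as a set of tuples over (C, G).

{(8, 19)}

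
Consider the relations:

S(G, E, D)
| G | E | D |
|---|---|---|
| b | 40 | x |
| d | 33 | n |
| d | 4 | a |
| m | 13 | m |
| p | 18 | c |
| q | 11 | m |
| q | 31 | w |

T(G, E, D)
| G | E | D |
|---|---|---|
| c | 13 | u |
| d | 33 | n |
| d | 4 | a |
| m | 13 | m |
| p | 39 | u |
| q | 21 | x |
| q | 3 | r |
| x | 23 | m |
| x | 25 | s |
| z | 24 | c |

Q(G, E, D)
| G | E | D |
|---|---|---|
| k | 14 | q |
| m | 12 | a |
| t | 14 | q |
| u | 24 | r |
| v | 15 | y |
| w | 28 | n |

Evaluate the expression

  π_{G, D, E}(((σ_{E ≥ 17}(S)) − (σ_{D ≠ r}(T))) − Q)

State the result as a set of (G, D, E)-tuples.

{(b, x, 40), (p, c, 18), (q, w, 31)}

Filtering on E ≥ 17 leaves {(b, 40, x), (d, 33, n), (p, 18, c), (q, 31, w)}.
Filtering on D ≠ r leaves {(c, 13, u), (d, 33, n), (d, 4, a), (m, 13, m), (p, 39, u), (q, 21, x), (x, 23, m), (x, 25, s), (z, 24, c)}.
Taking the difference: {(b, 40, x), (p, 18, c), (q, 31, w)}
Taking the difference: {(b, 40, x), (p, 18, c), (q, 31, w)}
π_{G, D, E} gives {(b, x, 40), (p, c, 18), (q, w, 31)}.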